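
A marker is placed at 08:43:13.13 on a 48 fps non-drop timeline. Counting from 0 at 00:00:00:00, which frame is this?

Total seconds to the label: (8 × 3600 + 43 × 60 + 13) = 31393.
Frame index = 31393 × 48 + 13 = 1506877.

1506877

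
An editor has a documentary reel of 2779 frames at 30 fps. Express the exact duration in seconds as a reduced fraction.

2779/30 seconds

Running time = 2779 ÷ (30) = 2779 × 1/30 = 2779/30 s.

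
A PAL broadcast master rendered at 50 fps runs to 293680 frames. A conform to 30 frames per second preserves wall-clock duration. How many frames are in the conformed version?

Frames at target rate = 293680 × (30) / (50) = 176208.

176208 frames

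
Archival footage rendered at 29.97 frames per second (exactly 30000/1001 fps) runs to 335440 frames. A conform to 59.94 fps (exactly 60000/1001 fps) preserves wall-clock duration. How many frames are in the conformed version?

670880 frames

Target frames = source frames × (target rate / source rate) = 335440 × (60000/1001)/(30000/1001) = 335440 × 2 = 670880.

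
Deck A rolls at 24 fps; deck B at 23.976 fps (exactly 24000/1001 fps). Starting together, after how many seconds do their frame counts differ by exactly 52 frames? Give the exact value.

13013/6 seconds

The gap grows by |24000/1001 − 24| = 24/1001 frames per second.
Time for a 52-frame gap: 52 ÷ (24/1001) = 13013/6 s.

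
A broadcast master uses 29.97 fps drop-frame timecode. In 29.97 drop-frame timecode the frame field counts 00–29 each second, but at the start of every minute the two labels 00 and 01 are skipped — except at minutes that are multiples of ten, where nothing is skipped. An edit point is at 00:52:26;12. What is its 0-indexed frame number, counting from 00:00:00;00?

94298

As if non-drop at 30 labels/s: (0 × 3600 + 52 × 60 + 26) × 30 + 12 = 94392.
Minute boundaries passed: 52; those not divisible by 10: 52 − 5 = 47; dropped labels = 2 × 47 = 94.
Actual frame index = 94392 − 94 = 94298.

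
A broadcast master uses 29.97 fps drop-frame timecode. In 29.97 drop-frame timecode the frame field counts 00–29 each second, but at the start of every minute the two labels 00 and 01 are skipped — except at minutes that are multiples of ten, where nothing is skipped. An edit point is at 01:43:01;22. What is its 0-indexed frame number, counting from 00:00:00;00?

185266

Complete 10-minute blocks: 10, each 17982 frames → 179820.
Remaining 3 whole minutes in the current block: 1800 + 2 × 1798 = 5396 frames.
Within the current minute: 1 × 30 + 22 − 2 = 50 (labels ;00/;01 skipped at this minute). Total = 179820 + 5396 + 50 = 185266.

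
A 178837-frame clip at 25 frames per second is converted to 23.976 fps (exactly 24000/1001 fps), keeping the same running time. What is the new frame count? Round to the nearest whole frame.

171512 frames

Frames at target rate = 178837 × (24000/1001) / (25) = 171683520/1001 ≈ 171512.008.
Nearest whole frame: 171512.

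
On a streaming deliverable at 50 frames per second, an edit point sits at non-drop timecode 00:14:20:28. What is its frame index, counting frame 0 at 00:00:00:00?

43028

Total seconds to the label: (0 × 3600 + 14 × 60 + 20) = 860.
Frame index = 860 × 50 + 28 = 43028.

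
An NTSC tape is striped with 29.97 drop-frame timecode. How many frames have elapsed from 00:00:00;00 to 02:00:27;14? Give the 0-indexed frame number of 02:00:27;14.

216608

As if non-drop at 30 labels/s: (2 × 3600 + 0 × 60 + 27) × 30 + 14 = 216824.
Minute boundaries passed: 120; those not divisible by 10: 120 − 12 = 108; dropped labels = 2 × 108 = 216.
Actual frame index = 216824 − 216 = 216608.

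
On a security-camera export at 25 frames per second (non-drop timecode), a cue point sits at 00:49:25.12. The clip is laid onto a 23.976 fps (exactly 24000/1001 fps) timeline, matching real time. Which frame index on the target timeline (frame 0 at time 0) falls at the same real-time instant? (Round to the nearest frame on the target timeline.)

frame 71100

Source frame index: (0×3600 + 49×60 + 25) × 25 + 12 = 74137.
Real time: 74137 / (25) = 74137/25 s.
Target frame: (74137/25) × (24000/1001) = 10167360/143 ≈ 71100.420 → 71100.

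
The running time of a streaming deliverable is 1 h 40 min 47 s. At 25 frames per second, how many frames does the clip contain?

151175 frames

1 h 40 min 47 s = 6047 s.
Frames = 6047 × 25 = 151175.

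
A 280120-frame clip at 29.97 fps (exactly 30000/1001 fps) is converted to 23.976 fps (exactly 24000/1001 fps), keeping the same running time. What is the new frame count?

224096 frames

Target frames = source frames × (target rate / source rate) = 280120 × (24000/1001)/(30000/1001) = 280120 × 4/5 = 224096.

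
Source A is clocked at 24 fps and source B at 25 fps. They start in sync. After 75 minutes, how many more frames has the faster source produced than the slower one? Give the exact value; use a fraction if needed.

75 min = 4500 s.
A emits 24 × 4500 = 108000 frames; B emits 25 × 4500 = 112500.
Difference = 4500 frames; B is ahead of A.

4500 frames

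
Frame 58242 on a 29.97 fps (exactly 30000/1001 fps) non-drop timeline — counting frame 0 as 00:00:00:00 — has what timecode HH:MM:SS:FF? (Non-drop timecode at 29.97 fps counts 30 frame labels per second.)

00:32:21:12

58242 ÷ 30 = 1941 full seconds, remainder 12 frames.
1941 s = 0 h 32 min 21 s.
Timecode: 00:32:21:12.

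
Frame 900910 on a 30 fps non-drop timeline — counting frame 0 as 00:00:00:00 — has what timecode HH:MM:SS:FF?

08:20:30:10

900910 ÷ 30 = 30030 full seconds, remainder 10 frames.
30030 s = 8 h 20 min 30 s.
Timecode: 08:20:30:10.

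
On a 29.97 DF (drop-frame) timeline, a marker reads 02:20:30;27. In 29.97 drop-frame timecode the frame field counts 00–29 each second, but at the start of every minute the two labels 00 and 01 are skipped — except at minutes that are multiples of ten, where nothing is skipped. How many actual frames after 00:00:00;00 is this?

As if non-drop at 30 labels/s: (2 × 3600 + 20 × 60 + 30) × 30 + 27 = 252927.
Minute boundaries passed: 140; those not divisible by 10: 140 − 14 = 126; dropped labels = 2 × 126 = 252.
Actual frame index = 252927 − 252 = 252675.

252675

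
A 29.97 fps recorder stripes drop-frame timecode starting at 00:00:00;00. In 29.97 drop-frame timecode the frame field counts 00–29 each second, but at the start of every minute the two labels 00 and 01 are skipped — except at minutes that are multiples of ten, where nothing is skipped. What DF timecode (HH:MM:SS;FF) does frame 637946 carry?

Ten DF minutes hold 17982 frames, so frame 637946 lies in block 35 (frames 629370–647351) with 8576 frames into that block.
The block's first minute is 1800 frames and the rest 1798 each; 8576 frames reaches minute 4, so 35 × 18 + 4 × 2 = 638 labels have been skipped so far.
Adding those back, label number 637946 + 638 = 638584 at 30 labels/s is 21286 s + 4 f = 5 h 54 min 46 s frame 4, i.e. 05:54:46;04.

05:54:46;04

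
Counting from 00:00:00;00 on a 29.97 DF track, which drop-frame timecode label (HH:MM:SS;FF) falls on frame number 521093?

04:49:47;05

Each 10-minute DF block holds 10 × 60 × 30 − 9 × 2 = 17982 frames. 521093 ÷ 17982 → 28 full blocks, remainder 17597.
Within the partial block the first minute is 1800 frames and each further minute 1798, so 9 further minute boundaries passed. Total skipped labels = 18 × 28 + 2 × 9 = 522.
Non-drop label index = 521093 + 522 = 521615; at 30 labels/s that is 04:49:47:05, i.e. DF 04:49:47;05.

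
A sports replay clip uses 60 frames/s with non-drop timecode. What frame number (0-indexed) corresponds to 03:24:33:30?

736410

Total seconds to the label: (3 × 3600 + 24 × 60 + 33) = 12273.
Frame index = 12273 × 60 + 30 = 736410.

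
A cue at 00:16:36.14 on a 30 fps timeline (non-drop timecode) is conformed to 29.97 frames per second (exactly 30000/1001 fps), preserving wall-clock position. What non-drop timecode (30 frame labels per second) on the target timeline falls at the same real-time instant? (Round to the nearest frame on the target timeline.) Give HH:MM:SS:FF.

Source frame index: (0×3600 + 16×60 + 36) × 30 + 14 = 29894.
Real time: 29894 / (30) = 14947/15 s.
Target frame: (14947/15) × (30000/1001) = 29894000/1001 ≈ 29864.136 → 29864.
At 30 labels/s: frame 29864 → 00:16:35:14.

00:16:35:14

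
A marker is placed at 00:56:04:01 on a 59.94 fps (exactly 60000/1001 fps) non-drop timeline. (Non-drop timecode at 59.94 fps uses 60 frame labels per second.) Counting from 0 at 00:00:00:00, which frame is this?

frame 201841

Total seconds to the label: (0 × 3600 + 56 × 60 + 4) = 3364.
Frame index = 3364 × 60 + 1 = 201841.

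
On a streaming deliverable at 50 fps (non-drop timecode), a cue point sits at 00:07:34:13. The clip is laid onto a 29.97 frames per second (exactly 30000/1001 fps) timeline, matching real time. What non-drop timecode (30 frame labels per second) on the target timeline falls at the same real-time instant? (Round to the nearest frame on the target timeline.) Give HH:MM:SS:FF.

Source frame index: (0×3600 + 7×60 + 34) × 50 + 13 = 22713.
Real time: 22713 / (50) = 22713/50 s.
Target frame: (22713/50) × (30000/1001) = 13627800/1001 ≈ 13614.186 → 13614.
At 30 labels/s: frame 13614 → 00:07:33:24.

00:07:33:24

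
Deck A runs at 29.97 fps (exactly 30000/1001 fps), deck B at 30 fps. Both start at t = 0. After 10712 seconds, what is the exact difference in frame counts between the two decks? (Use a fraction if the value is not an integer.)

24720/77 frames

A emits 30000/1001 × 10712 = 24720000/77 frames; B emits 30 × 10712 = 321360.
Difference = 24720/77 frames (≈ 321.0390); B is ahead of A.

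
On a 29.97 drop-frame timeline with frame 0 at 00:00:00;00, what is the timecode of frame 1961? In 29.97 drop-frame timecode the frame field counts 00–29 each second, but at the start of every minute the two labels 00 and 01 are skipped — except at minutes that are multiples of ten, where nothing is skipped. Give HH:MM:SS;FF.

00:01:05;13

Ten DF minutes hold 17982 frames, so frame 1961 lies in block 0 (frames 0–17981) with 1961 frames into that block.
The block's first minute is 1800 frames and the rest 1798 each; 1961 frames reaches minute 1, so 0 × 18 + 1 × 2 = 2 labels have been skipped so far.
Adding those back, label number 1961 + 2 = 1963 at 30 labels/s is 65 s + 13 f = 0 h 1 min 5 s frame 13, i.e. 00:01:05;13.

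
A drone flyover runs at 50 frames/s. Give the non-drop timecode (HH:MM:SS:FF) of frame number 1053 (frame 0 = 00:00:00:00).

1053 ÷ 50 = 21 full seconds, remainder 3 frames.
21 s = 0 h 0 min 21 s.
Timecode: 00:00:21:03.

00:00:21:03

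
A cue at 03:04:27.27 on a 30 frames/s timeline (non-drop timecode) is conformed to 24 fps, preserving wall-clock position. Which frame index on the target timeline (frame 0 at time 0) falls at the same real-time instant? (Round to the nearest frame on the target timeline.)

frame 265630

Source frame index: (3×3600 + 4×60 + 27) × 30 + 27 = 332037.
Real time: 332037 / (30) = 110679/10 s.
Target frame: (110679/10) × (24) = 1328148/5 ≈ 265629.600 → 265630.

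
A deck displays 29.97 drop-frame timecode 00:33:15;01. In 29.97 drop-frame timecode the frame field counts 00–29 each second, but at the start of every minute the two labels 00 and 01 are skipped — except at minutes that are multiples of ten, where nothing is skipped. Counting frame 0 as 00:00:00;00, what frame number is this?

59791

Complete 10-minute blocks: 3, each 17982 frames → 53946.
Remaining 3 whole minutes in the current block: 1800 + 2 × 1798 = 5396 frames.
Within the current minute: 15 × 30 + 1 − 2 = 449 (labels ;00/;01 skipped at this minute). Total = 53946 + 5396 + 449 = 59791.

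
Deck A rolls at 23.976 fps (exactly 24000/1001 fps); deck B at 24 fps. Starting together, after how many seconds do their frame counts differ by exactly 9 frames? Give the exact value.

375.375 seconds

The gap grows by |24 − 24000/1001| = 24/1001 frames per second.
Time for a 9-frame gap: 9 ÷ (24/1001) = 375.375 s.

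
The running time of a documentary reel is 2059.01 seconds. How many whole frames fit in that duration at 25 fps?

51475 frames

Frames = 2059.01 × 25 = 205901/4 ≈ 51475.2500.
Complete frames: 51475.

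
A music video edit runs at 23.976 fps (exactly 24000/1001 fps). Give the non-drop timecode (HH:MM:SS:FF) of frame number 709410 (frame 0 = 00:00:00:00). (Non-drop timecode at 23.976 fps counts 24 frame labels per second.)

709410 ÷ 24 = 29558 full seconds, remainder 18 frames.
29558 s = 8 h 12 min 38 s.
Timecode: 08:12:38:18.

08:12:38:18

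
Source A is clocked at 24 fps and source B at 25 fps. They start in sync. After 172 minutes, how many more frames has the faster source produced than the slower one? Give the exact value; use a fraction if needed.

10320 frames

172 min = 10320 s.
A emits 24 × 10320 = 247680 frames; B emits 25 × 10320 = 258000.
Difference = 10320 frames; B is ahead of A.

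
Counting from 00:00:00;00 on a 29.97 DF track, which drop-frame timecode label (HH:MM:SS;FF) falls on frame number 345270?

03:12:00;16

Ten DF minutes hold 17982 frames, so frame 345270 lies in block 19 (frames 341658–359639) with 3612 frames into that block.
The block's first minute is 1800 frames and the rest 1798 each; 3612 frames reaches minute 2, so 19 × 18 + 2 × 2 = 346 labels have been skipped so far.
Adding those back, label number 345270 + 346 = 345616 at 30 labels/s is 11520 s + 16 f = 3 h 12 min 0 s frame 16, i.e. 03:12:00;16.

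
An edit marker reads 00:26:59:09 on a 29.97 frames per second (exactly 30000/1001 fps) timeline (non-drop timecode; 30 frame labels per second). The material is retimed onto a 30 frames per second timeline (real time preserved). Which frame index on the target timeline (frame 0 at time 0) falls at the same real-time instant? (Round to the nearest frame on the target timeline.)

frame 48628

Source frame index: (0×3600 + 26×60 + 59) × 30 + 9 = 48579.
Real time: 48579 / (30000/1001) = 16209193/10000 s.
Target frame: (16209193/10000) × (30) = 48627579/1000 ≈ 48627.579 → 48628.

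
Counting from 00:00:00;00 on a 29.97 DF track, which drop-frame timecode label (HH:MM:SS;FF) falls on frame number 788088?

07:18:15;28

Each 10-minute DF block holds 10 × 60 × 30 − 9 × 2 = 17982 frames. 788088 ÷ 17982 → 43 full blocks, remainder 14862.
Within the partial block the first minute is 1800 frames and each further minute 1798, so 8 further minute boundaries passed. Total skipped labels = 18 × 43 + 2 × 8 = 790.
Non-drop label index = 788088 + 790 = 788878; at 30 labels/s that is 07:18:15:28, i.e. DF 07:18:15;28.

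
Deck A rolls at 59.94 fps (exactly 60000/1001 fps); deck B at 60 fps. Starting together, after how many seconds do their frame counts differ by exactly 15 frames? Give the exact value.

The gap grows by |60 − 60000/1001| = 60/1001 frames per second.
Time for a 15-frame gap: 15 ÷ (60/1001) = 250.25 s.

250.25 seconds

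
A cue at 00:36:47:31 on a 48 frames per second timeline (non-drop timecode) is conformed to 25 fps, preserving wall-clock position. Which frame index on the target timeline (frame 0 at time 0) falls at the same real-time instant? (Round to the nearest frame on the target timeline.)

frame 55191

Source frame index: (0×3600 + 36×60 + 47) × 48 + 31 = 105967.
Real time: 105967 / (48) = 105967/48 s.
Target frame: (105967/48) × (25) = 2649175/48 ≈ 55191.146 → 55191.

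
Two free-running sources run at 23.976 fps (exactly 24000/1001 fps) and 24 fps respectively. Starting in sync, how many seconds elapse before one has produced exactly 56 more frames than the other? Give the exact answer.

7007/3 seconds

The gap grows by |24 − 24000/1001| = 24/1001 frames per second.
Time for a 56-frame gap: 56 ÷ (24/1001) = 7007/3 s.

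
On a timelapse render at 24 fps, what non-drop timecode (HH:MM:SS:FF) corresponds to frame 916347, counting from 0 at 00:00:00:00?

916347 ÷ 24 = 38181 full seconds, remainder 3 frames.
38181 s = 10 h 36 min 21 s.
Timecode: 10:36:21:03.

10:36:21:03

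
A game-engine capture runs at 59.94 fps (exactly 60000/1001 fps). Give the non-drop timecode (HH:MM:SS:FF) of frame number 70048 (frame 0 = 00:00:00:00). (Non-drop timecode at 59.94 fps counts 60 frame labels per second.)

70048 ÷ 60 = 1167 full seconds, remainder 28 frames.
1167 s = 0 h 19 min 27 s.
Timecode: 00:19:27:28.

00:19:27:28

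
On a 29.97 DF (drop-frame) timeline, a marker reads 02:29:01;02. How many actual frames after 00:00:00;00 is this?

Complete 10-minute blocks: 14, each 17982 frames → 251748.
Remaining 9 whole minutes in the current block: 1800 + 8 × 1798 = 16184 frames.
Within the current minute: 1 × 30 + 2 − 2 = 30 (labels ;00/;01 skipped at this minute). Total = 251748 + 16184 + 30 = 267962.

267962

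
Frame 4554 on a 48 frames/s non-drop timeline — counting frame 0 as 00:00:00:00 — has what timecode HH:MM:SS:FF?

4554 ÷ 48 = 94 full seconds, remainder 42 frames.
94 s = 0 h 1 min 34 s.
Timecode: 00:01:34:42.

00:01:34:42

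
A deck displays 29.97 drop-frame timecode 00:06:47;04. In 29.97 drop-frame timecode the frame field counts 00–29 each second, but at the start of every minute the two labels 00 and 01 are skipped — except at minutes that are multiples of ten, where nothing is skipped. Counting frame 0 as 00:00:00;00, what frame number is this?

As if non-drop at 30 labels/s: (0 × 3600 + 6 × 60 + 47) × 30 + 4 = 12214.
Minute boundaries passed: 6; those not divisible by 10: 6 − 0 = 6; dropped labels = 2 × 6 = 12.
Actual frame index = 12214 − 12 = 12202.

12202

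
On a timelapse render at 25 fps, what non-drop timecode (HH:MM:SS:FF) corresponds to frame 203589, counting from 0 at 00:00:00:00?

203589 ÷ 25 = 8143 full seconds, remainder 14 frames.
8143 s = 2 h 15 min 43 s.
Timecode: 02:15:43:14.

02:15:43:14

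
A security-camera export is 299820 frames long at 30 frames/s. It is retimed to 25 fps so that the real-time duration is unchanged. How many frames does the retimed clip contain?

Target frames = source frames × (target rate / source rate) = 299820 × (25)/(30) = 299820 × 5/6 = 249850.

249850 frames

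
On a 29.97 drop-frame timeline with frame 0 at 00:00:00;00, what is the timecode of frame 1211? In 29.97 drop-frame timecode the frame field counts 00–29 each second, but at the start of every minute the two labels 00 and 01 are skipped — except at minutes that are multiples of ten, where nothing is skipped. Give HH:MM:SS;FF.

00:00:40;11

Ten DF minutes hold 17982 frames, so frame 1211 lies in block 0 (frames 0–17981) with 1211 frames into that block.
The block's first minute is 1800 frames and the rest 1798 each; 1211 frames reaches minute 0, so 0 × 18 + 0 × 2 = 0 labels have been skipped so far.
Adding those back, label number 1211 + 0 = 1211 at 30 labels/s is 40 s + 11 f = 0 h 0 min 40 s frame 11, i.e. 00:00:40;11.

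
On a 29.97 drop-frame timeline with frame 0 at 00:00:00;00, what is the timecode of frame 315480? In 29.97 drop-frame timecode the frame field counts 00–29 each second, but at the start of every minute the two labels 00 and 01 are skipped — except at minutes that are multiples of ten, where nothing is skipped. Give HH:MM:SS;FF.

02:55:26;16

Each 10-minute DF block holds 10 × 60 × 30 − 9 × 2 = 17982 frames. 315480 ÷ 17982 → 17 full blocks, remainder 9786.
Within the partial block the first minute is 1800 frames and each further minute 1798, so 5 further minute boundaries passed. Total skipped labels = 18 × 17 + 2 × 5 = 316.
Non-drop label index = 315480 + 316 = 315796; at 30 labels/s that is 02:55:26:16, i.e. DF 02:55:26;16.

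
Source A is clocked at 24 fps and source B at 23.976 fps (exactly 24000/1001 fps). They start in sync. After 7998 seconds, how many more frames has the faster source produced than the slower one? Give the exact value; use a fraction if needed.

191952/1001 frames

A emits 24 × 7998 = 191952 frames; B emits 24000/1001 × 7998 = 191952000/1001.
Difference = 191952/1001 frames (≈ 191.7602); B is behind A.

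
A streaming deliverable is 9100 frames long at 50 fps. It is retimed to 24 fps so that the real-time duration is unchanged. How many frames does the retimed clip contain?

4368 frames

Target frames = source frames × (target rate / source rate) = 9100 × (24)/(50) = 9100 × 12/25 = 4368.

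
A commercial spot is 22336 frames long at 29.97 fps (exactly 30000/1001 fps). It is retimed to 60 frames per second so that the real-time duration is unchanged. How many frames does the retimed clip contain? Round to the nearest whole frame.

44717 frames

Frames at target rate = 22336 × (60) / (30000/1001) = 5589584/125 ≈ 44716.672.
Nearest whole frame: 44717.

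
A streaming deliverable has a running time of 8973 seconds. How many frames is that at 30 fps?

Frames = 8973 × 30 = 269190.

269190 frames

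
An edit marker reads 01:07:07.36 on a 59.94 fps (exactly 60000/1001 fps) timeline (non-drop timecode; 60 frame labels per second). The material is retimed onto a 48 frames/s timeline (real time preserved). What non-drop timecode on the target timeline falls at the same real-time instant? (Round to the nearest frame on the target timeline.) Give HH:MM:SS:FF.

01:07:11:30

Source frame index: (1×3600 + 7×60 + 7) × 60 + 36 = 241656.
Real time: 241656 / (60000/1001) = 10079069/2500 s.
Target frame: (10079069/2500) × (48) = 120948828/625 ≈ 193518.125 → 193518.
At 48 labels/s: frame 193518 → 01:07:11:30.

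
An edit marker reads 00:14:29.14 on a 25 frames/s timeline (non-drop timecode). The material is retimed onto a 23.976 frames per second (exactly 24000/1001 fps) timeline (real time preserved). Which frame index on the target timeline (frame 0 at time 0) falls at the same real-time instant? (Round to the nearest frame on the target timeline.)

Source frame index: (0×3600 + 14×60 + 29) × 25 + 14 = 21739.
Real time: 21739 / (25) = 21739/25 s.
Target frame: (21739/25) × (24000/1001) = 20869440/1001 ≈ 20848.591 → 20849.

frame 20849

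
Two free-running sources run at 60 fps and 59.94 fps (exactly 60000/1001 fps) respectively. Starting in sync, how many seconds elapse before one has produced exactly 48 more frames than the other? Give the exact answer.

The gap grows by |60000/1001 − 60| = 60/1001 frames per second.
Time for a 48-frame gap: 48 ÷ (60/1001) = 800.8 s.

800.8 seconds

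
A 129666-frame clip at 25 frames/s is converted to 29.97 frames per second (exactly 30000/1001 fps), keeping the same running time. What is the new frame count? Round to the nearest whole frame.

155444 frames

Frames at target rate = 129666 × (30000/1001) / (25) = 155599200/1001 ≈ 155443.756.
Nearest whole frame: 155444.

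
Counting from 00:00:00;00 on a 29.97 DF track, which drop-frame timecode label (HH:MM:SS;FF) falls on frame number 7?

Ten DF minutes hold 17982 frames, so frame 7 lies in block 0 (frames 0–17981) with 7 frames into that block.
The block's first minute is 1800 frames and the rest 1798 each; 7 frames reaches minute 0, so 0 × 18 + 0 × 2 = 0 labels have been skipped so far.
Adding those back, label number 7 + 0 = 7 at 30 labels/s is 0 s + 7 f = 0 h 0 min 0 s frame 7, i.e. 00:00:00;07.

00:00:00;07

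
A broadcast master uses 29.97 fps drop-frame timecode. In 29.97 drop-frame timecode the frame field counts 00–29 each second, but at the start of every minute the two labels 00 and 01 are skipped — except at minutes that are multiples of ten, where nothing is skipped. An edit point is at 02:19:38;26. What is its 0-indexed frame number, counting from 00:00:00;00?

251114

Complete 10-minute blocks: 13, each 17982 frames → 233766.
Remaining 9 whole minutes in the current block: 1800 + 8 × 1798 = 16184 frames.
Within the current minute: 38 × 30 + 26 − 2 = 1164 (labels ;00/;01 skipped at this minute). Total = 233766 + 16184 + 1164 = 251114.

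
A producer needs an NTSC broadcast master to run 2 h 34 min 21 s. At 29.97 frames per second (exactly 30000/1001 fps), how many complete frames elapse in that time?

277552 frames

2 h 34 min 21 s = 9261 s.
Frames = 9261 × 30000/1001 = 39690000/143 ≈ 277552.4476.
Complete frames: 277552.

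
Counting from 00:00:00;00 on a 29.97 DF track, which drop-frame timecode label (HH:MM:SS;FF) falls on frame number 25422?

00:14:08;08

Ten DF minutes hold 17982 frames, so frame 25422 lies in block 1 (frames 17982–35963) with 7440 frames into that block.
The block's first minute is 1800 frames and the rest 1798 each; 7440 frames reaches minute 4, so 1 × 18 + 4 × 2 = 26 labels have been skipped so far.
Adding those back, label number 25422 + 26 = 25448 at 30 labels/s is 848 s + 8 f = 0 h 14 min 8 s frame 8, i.e. 00:14:08;08.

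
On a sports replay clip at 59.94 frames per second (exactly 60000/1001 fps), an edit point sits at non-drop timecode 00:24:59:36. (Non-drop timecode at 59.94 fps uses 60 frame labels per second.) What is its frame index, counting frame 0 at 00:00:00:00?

Total seconds to the label: (0 × 3600 + 24 × 60 + 59) = 1499.
Frame index = 1499 × 60 + 36 = 89976.

89976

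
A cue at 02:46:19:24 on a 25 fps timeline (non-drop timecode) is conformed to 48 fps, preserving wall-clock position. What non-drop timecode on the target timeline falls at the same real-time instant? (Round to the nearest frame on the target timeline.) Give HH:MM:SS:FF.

02:46:19:46

Source frame index: (2×3600 + 46×60 + 19) × 25 + 24 = 249499.
Real time: 249499 / (25) = 249499/25 s.
Target frame: (249499/25) × (48) = 11975952/25 ≈ 479038.080 → 479038.
At 48 labels/s: frame 479038 → 02:46:19:46.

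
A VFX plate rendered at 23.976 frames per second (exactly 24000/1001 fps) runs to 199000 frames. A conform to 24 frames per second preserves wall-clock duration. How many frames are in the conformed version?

199199 frames

Target frames = source frames × (target rate / source rate) = 199000 × (24)/(24000/1001) = 199000 × 1001/1000 = 199199.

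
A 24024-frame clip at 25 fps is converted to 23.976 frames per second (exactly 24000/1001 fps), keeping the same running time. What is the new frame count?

Target frames = source frames × (target rate / source rate) = 24024 × (24000/1001)/(25) = 24024 × 960/1001 = 23040.

23040 frames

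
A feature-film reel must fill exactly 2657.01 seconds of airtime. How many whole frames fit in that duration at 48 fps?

Frames = 2657.01 × 48 = 3188412/25 ≈ 127536.4800.
Complete frames: 127536.

127536 frames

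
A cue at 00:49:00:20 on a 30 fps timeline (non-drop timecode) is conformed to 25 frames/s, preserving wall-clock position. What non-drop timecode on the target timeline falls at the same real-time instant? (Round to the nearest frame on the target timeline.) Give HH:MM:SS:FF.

00:49:00:17

Source frame index: (0×3600 + 49×60 + 0) × 30 + 20 = 88220.
Real time: 88220 / (30) = 8822/3 s.
Target frame: (8822/3) × (25) = 220550/3 ≈ 73516.667 → 73517.
At 25 labels/s: frame 73517 → 00:49:00:17.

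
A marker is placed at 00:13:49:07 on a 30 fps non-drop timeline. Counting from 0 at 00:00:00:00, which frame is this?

Total seconds to the label: (0 × 3600 + 13 × 60 + 49) = 829.
Frame index = 829 × 30 + 7 = 24877.

24877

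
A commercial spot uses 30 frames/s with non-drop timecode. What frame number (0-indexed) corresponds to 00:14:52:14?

26774

Total seconds to the label: (0 × 3600 + 14 × 60 + 52) = 892.
Frame index = 892 × 30 + 14 = 26774.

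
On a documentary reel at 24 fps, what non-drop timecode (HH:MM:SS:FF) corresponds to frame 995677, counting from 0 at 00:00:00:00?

995677 ÷ 24 = 41486 full seconds, remainder 13 frames.
41486 s = 11 h 31 min 26 s.
Timecode: 11:31:26:13.

11:31:26:13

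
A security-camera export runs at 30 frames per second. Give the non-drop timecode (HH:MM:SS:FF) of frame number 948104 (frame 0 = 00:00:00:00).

948104 ÷ 30 = 31603 full seconds, remainder 14 frames.
31603 s = 8 h 46 min 43 s.
Timecode: 08:46:43:14.

08:46:43:14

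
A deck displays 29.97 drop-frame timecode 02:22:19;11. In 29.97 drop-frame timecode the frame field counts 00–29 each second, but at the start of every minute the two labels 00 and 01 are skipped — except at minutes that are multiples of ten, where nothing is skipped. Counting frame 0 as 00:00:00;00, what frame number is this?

As if non-drop at 30 labels/s: (2 × 3600 + 22 × 60 + 19) × 30 + 11 = 256181.
Minute boundaries passed: 142; those not divisible by 10: 142 − 14 = 128; dropped labels = 2 × 128 = 256.
Actual frame index = 256181 − 256 = 255925.

255925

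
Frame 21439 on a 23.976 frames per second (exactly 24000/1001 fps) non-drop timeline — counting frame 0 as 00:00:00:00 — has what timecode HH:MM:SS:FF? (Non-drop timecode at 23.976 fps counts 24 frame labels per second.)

00:14:53:07

21439 ÷ 24 = 893 full seconds, remainder 7 frames.
893 s = 0 h 14 min 53 s.
Timecode: 00:14:53:07.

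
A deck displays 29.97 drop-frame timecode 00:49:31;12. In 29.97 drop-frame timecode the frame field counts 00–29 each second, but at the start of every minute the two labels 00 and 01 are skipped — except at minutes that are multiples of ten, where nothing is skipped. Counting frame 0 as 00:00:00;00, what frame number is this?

89052

As if non-drop at 30 labels/s: (0 × 3600 + 49 × 60 + 31) × 30 + 12 = 89142.
Minute boundaries passed: 49; those not divisible by 10: 49 − 4 = 45; dropped labels = 2 × 45 = 90.
Actual frame index = 89142 − 90 = 89052.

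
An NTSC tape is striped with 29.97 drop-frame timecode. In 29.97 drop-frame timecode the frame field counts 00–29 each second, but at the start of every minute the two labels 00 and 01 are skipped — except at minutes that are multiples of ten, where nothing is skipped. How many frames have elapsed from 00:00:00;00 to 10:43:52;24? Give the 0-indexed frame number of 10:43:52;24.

As if non-drop at 30 labels/s: (10 × 3600 + 43 × 60 + 52) × 30 + 24 = 1158984.
Minute boundaries passed: 643; those not divisible by 10: 643 − 64 = 579; dropped labels = 2 × 579 = 1158.
Actual frame index = 1158984 − 1158 = 1157826.

1157826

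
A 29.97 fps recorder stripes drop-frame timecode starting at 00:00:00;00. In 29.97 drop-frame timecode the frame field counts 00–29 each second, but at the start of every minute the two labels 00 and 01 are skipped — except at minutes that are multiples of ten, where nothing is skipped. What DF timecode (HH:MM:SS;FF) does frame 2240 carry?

00:01:14;22

Ten DF minutes hold 17982 frames, so frame 2240 lies in block 0 (frames 0–17981) with 2240 frames into that block.
The block's first minute is 1800 frames and the rest 1798 each; 2240 frames reaches minute 1, so 0 × 18 + 1 × 2 = 2 labels have been skipped so far.
Adding those back, label number 2240 + 2 = 2242 at 30 labels/s is 74 s + 22 f = 0 h 1 min 14 s frame 22, i.e. 00:01:14;22.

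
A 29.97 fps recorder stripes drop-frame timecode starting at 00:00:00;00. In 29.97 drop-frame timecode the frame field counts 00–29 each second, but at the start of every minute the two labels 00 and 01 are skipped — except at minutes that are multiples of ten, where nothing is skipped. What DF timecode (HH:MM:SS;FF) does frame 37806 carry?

00:21:01;14

Each 10-minute DF block holds 10 × 60 × 30 − 9 × 2 = 17982 frames. 37806 ÷ 17982 → 2 full blocks, remainder 1842.
Within the partial block the first minute is 1800 frames and each further minute 1798, so 1 further minute boundary passed. Total skipped labels = 18 × 2 + 2 × 1 = 38.
Non-drop label index = 37806 + 38 = 37844; at 30 labels/s that is 00:21:01:14, i.e. DF 00:21:01;14.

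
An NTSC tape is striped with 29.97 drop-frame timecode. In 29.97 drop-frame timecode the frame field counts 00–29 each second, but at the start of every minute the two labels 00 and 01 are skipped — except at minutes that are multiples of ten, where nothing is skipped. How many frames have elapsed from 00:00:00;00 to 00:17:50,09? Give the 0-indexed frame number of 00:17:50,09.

32077

As if non-drop at 30 labels/s: (0 × 3600 + 17 × 60 + 50) × 30 + 9 = 32109.
Minute boundaries passed: 17; those not divisible by 10: 17 − 1 = 16; dropped labels = 2 × 16 = 32.
Actual frame index = 32109 − 32 = 32077.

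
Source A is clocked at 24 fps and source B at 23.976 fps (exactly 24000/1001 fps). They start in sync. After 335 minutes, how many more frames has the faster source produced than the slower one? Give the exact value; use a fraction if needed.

482400/1001 frames

335 min = 20100 s.
A emits 24 × 20100 = 482400 frames; B emits 24000/1001 × 20100 = 482400000/1001.
Difference = 482400/1001 frames (≈ 481.9181); B is behind A.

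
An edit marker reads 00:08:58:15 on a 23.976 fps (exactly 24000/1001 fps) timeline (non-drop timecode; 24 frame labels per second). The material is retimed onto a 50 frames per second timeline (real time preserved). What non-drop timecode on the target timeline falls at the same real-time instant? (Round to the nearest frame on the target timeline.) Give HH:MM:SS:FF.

00:08:59:08

Source frame index: (0×3600 + 8×60 + 58) × 24 + 15 = 12927.
Real time: 12927 / (24000/1001) = 4313309/8000 s.
Target frame: (4313309/8000) × (50) = 4313309/160 ≈ 26958.181 → 26958.
At 50 labels/s: frame 26958 → 00:08:59:08.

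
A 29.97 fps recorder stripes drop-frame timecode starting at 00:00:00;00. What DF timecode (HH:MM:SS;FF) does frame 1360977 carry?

12:36:51;09

Ten DF minutes hold 17982 frames, so frame 1360977 lies in block 75 (frames 1348650–1366631) with 12327 frames into that block.
The block's first minute is 1800 frames and the rest 1798 each; 12327 frames reaches minute 6, so 75 × 18 + 6 × 2 = 1362 labels have been skipped so far.
Adding those back, label number 1360977 + 1362 = 1362339 at 30 labels/s is 45411 s + 9 f = 12 h 36 min 51 s frame 9, i.e. 12:36:51;09.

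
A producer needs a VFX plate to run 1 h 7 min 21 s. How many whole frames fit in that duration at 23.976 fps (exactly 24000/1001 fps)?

1 h 7 min 21 s = 4041 s.
Frames = 4041 × 24000/1001 = 96984000/1001 ≈ 96887.1129.
Complete frames: 96887.

96887 frames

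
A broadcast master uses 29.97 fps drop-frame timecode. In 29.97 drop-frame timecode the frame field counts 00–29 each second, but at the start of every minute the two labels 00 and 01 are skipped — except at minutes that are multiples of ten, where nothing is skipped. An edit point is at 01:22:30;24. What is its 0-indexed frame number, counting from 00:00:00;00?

As if non-drop at 30 labels/s: (1 × 3600 + 22 × 60 + 30) × 30 + 24 = 148524.
Minute boundaries passed: 82; those not divisible by 10: 82 − 8 = 74; dropped labels = 2 × 74 = 148.
Actual frame index = 148524 − 148 = 148376.

148376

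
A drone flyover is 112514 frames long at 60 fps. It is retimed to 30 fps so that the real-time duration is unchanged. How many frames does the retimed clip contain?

Target frames = source frames × (target rate / source rate) = 112514 × (30)/(60) = 112514 × 1/2 = 56257.

56257 frames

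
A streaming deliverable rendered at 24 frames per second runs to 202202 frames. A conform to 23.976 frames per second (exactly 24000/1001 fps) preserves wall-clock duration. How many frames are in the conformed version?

202000 frames

Target frames = source frames × (target rate / source rate) = 202202 × (24000/1001)/(24) = 202202 × 1000/1001 = 202000.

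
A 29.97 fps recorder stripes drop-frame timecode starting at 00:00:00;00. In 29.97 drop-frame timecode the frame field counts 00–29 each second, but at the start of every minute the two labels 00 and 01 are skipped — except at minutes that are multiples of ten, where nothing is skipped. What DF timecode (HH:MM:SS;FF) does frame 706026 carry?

Each 10-minute DF block holds 10 × 60 × 30 − 9 × 2 = 17982 frames. 706026 ÷ 17982 → 39 full blocks, remainder 4728.
Within the partial block the first minute is 1800 frames and each further minute 1798, so 2 further minute boundaries passed. Total skipped labels = 18 × 39 + 2 × 2 = 706.
Non-drop label index = 706026 + 706 = 706732; at 30 labels/s that is 06:32:37:22, i.e. DF 06:32:37;22.

06:32:37;22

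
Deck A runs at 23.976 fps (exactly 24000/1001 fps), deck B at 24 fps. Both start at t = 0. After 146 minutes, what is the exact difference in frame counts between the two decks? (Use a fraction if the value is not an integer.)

210240/1001 frames

146 min = 8760 s.
A emits 24000/1001 × 8760 = 210240000/1001 frames; B emits 24 × 8760 = 210240.
Difference = 210240/1001 frames (≈ 210.0300); B is ahead of A.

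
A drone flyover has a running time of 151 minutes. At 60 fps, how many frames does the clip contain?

151 min = 9060 s.
Frames = 9060 × 60 = 543600.

543600 frames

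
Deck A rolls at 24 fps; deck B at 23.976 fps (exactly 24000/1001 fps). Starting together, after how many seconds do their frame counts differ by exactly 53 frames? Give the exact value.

The gap grows by |24000/1001 − 24| = 24/1001 frames per second.
Time for a 53-frame gap: 53 ÷ (24/1001) = 53053/24 s.

53053/24 seconds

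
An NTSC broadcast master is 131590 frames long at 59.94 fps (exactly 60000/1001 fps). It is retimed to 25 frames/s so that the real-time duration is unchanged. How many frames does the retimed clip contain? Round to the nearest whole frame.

54884 frames

Frames at target rate = 131590 × (25) / (60000/1001) = 13172159/240 ≈ 54883.996.
Nearest whole frame: 54884.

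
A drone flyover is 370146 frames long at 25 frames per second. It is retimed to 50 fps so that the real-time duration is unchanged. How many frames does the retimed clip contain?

Frames at target rate = 370146 × (50) / (25) = 740292.

740292 frames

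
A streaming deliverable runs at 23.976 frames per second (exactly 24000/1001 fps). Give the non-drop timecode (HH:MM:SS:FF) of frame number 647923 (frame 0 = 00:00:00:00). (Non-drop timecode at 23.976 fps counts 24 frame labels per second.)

07:29:56:19

647923 ÷ 24 = 26996 full seconds, remainder 19 frames.
26996 s = 7 h 29 min 56 s.
Timecode: 07:29:56:19.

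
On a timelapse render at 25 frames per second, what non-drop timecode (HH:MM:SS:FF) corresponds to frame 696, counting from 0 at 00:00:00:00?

00:00:27:21

696 ÷ 25 = 27 full seconds, remainder 21 frames.
27 s = 0 h 0 min 27 s.
Timecode: 00:00:27:21.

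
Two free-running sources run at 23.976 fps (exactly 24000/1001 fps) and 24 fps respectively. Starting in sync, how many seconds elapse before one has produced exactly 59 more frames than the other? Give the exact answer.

The gap grows by |24 − 24000/1001| = 24/1001 frames per second.
Time for a 59-frame gap: 59 ÷ (24/1001) = 59059/24 s.

59059/24 seconds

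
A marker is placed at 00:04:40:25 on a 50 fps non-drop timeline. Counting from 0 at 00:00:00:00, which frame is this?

14025

Total seconds to the label: (0 × 3600 + 4 × 60 + 40) = 280.
Frame index = 280 × 50 + 25 = 14025.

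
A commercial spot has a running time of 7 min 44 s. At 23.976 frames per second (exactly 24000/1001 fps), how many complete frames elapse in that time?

11124 frames

7 min 44 s = 464 s.
Frames = 464 × 24000/1001 = 11136000/1001 ≈ 11124.8751.
Complete frames: 11124.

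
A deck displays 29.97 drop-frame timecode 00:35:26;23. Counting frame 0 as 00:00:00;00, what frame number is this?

63739

As if non-drop at 30 labels/s: (0 × 3600 + 35 × 60 + 26) × 30 + 23 = 63803.
Minute boundaries passed: 35; those not divisible by 10: 35 − 3 = 32; dropped labels = 2 × 32 = 64.
Actual frame index = 63803 − 64 = 63739.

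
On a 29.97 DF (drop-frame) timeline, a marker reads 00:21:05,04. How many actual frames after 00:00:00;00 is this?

37916

As if non-drop at 30 labels/s: (0 × 3600 + 21 × 60 + 5) × 30 + 4 = 37954.
Minute boundaries passed: 21; those not divisible by 10: 21 − 2 = 19; dropped labels = 2 × 19 = 38.
Actual frame index = 37954 − 38 = 37916.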